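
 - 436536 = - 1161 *376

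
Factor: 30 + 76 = 106 = 2^1*53^1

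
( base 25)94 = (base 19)C1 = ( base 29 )7q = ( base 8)345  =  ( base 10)229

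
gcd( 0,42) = 42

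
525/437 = 1 + 88/437  =  1.20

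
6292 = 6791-499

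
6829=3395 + 3434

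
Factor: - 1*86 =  - 2^1*43^1  =  -86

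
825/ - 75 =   -  11/1 = - 11.00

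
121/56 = 121/56=   2.16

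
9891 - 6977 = 2914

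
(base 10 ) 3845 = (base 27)57B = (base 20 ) 9C5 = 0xF05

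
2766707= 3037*911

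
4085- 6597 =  - 2512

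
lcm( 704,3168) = 6336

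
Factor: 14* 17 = 2^1*7^1*17^1 = 238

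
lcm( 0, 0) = 0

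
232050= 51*4550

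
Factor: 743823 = 3^5*3061^1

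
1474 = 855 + 619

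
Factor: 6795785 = 5^1* 101^1*13457^1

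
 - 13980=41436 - 55416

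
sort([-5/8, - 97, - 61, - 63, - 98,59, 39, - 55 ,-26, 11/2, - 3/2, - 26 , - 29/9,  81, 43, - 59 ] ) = [ - 98, - 97, - 63,  -  61, - 59, - 55,- 26, - 26,  -  29/9 , - 3/2 , - 5/8 , 11/2,  39, 43,59,81] 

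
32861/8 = 32861/8 = 4107.62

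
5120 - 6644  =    -  1524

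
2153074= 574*3751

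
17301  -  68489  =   - 51188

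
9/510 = 3/170 =0.02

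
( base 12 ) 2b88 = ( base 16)1418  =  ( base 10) 5144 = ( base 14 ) 1C36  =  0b1010000011000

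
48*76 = 3648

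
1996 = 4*499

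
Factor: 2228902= 2^1*13^1 * 59^1 * 1453^1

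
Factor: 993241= 993241^1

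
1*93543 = 93543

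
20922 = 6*3487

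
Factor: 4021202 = 2^1*2010601^1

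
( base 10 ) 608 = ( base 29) ks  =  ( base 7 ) 1526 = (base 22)15e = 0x260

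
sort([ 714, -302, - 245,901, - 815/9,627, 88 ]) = [-302,- 245, - 815/9,  88,  627, 714, 901]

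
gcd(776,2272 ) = 8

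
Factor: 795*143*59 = 6707415= 3^1*5^1*11^1*13^1*53^1*59^1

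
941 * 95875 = 90218375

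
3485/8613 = 3485/8613 = 0.40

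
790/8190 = 79/819 = 0.10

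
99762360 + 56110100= 155872460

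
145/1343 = 145/1343 = 0.11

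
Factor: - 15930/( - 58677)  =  2^1*3^2*5^1 * 59^1*19559^( - 1) = 5310/19559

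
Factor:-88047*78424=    - 6904997928 = -  2^3*3^4*1087^1 * 9803^1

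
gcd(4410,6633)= 9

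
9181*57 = 523317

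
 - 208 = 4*( - 52 ) 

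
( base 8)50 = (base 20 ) 20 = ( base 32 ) 18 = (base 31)19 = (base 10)40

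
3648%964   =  756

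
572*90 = 51480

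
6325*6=37950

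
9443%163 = 152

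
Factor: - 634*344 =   -  218096 =- 2^4*43^1*317^1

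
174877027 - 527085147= - 352208120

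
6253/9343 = 6253/9343 = 0.67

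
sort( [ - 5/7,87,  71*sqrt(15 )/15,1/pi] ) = [ - 5/7, 1/pi,71*sqrt(15 )/15,87 ] 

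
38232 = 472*81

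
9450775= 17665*535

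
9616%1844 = 396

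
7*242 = 1694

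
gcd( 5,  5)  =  5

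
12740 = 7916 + 4824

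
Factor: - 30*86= - 2580 = - 2^2*3^1*5^1*43^1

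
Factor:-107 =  - 107^1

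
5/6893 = 5/6893  =  0.00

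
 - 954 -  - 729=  -225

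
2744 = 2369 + 375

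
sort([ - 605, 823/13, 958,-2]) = [ - 605 , - 2, 823/13, 958 ] 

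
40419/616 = 65 + 379/616= 65.62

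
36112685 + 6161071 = 42273756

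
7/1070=7/1070 = 0.01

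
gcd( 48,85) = 1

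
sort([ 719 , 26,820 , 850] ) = [ 26, 719 , 820 , 850] 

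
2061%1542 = 519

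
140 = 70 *2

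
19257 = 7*2751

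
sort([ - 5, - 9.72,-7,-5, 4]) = [- 9.72, - 7,  -  5,-5,4] 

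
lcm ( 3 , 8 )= 24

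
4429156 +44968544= 49397700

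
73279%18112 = 831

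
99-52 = 47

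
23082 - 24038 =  - 956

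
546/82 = 273/41 = 6.66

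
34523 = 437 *79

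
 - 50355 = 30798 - 81153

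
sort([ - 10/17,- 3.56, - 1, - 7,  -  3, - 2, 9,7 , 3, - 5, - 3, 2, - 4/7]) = [ - 7, -5, - 3.56,- 3, - 3, - 2, - 1, - 10/17, - 4/7, 2 , 3,7, 9]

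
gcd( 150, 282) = 6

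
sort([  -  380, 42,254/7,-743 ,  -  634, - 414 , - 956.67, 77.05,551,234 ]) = [-956.67, - 743, -634, - 414, - 380, 254/7, 42, 77.05,234,551]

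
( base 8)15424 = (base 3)100111202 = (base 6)52032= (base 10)6932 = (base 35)5n2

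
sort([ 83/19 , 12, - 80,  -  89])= [ - 89, - 80,83/19,12]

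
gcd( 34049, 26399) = 1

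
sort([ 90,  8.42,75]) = [8.42,75, 90 ] 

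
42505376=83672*508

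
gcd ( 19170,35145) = 3195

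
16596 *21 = 348516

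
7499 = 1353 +6146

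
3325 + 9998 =13323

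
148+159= 307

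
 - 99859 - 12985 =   -  112844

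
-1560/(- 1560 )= 1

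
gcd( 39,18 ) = 3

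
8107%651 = 295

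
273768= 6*45628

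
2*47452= 94904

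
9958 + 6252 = 16210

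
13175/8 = 1646 + 7/8 = 1646.88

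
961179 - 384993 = 576186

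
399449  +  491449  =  890898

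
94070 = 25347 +68723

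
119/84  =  17/12 = 1.42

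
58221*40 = 2328840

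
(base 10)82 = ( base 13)64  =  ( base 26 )34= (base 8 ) 122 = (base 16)52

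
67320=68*990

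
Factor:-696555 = -3^2*5^1*23^1 * 673^1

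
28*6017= 168476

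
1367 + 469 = 1836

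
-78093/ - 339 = 26031/113 = 230.36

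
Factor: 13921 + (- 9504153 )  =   - 9490232 =-2^3*859^1*1381^1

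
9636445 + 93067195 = 102703640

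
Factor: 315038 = 2^1*157519^1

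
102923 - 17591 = 85332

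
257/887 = 257/887 = 0.29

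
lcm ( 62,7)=434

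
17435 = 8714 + 8721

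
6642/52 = 127+19/26 = 127.73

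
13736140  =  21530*638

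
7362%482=132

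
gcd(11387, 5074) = 59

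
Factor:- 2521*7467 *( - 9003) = 3^2 * 19^1 * 131^1*2521^1*3001^1 = 169475235921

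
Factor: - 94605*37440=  - 3542011200=   - 2^6*3^3*5^2*7^1*13^1*17^1*53^1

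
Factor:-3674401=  - 1297^1*2833^1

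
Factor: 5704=2^3*23^1*31^1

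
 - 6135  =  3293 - 9428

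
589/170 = 3 + 79/170 = 3.46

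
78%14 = 8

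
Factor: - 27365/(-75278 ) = 2^( - 1) * 5^1*7^( - 1)*13^1* 19^(-1) * 283^(-1)*421^1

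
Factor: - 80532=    - 2^2 *3^2*2237^1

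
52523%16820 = 2063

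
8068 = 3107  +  4961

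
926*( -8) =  - 7408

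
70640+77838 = 148478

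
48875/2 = 24437 + 1/2 = 24437.50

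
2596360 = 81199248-78602888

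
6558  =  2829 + 3729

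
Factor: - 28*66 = - 2^3*3^1*7^1*11^1=- 1848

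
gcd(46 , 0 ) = 46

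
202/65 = 3 + 7/65= 3.11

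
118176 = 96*1231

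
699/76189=699/76189  =  0.01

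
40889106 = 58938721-18049615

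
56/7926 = 28/3963 =0.01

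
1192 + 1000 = 2192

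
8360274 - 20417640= - 12057366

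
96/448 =3/14 = 0.21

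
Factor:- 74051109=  - 3^2*11^1*747991^1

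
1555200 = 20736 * 75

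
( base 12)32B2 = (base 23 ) adh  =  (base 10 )5606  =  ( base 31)5PQ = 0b1010111100110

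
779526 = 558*1397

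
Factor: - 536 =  - 2^3*67^1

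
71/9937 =71/9937 = 0.01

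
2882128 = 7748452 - 4866324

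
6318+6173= 12491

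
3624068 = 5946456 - 2322388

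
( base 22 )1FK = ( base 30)ro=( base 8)1502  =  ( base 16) 342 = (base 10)834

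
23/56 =23/56= 0.41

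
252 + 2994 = 3246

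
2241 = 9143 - 6902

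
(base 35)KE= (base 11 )59A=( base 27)qc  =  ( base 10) 714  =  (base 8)1312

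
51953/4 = 51953/4=12988.25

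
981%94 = 41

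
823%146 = 93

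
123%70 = 53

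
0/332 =0 = 0.00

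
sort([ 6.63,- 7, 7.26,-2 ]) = [ - 7,-2,6.63,7.26]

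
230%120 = 110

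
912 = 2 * 456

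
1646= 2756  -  1110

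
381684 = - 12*( - 31807) 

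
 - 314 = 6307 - 6621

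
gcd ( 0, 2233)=2233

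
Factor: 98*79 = 2^1*7^2*79^1 = 7742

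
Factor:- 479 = - 479^1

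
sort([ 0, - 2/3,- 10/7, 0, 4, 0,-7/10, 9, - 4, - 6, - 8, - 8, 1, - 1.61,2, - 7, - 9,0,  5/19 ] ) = [- 9, - 8, - 8 , - 7, - 6,  -  4, - 1.61, -10/7,  -  7/10, - 2/3,0, 0 , 0 , 0,5/19 , 1, 2, 4,9]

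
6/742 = 3/371= 0.01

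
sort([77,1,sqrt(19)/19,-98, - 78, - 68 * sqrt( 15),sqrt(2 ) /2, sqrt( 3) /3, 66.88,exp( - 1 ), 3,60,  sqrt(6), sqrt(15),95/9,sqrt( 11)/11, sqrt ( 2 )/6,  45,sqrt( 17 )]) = [ - 68 * sqrt ( 15 ), - 98,-78,sqrt(19)/19, sqrt ( 2)/6,sqrt( 11)/11, exp(-1),sqrt(3 )/3, sqrt( 2 )/2,1,sqrt(6),3,sqrt( 15), sqrt(17 ),  95/9, 45,60,66.88,77] 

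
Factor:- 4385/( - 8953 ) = 5^1*7^(-1 )*877^1*1279^( - 1)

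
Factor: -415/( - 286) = 2^( - 1) * 5^1 * 11^( - 1 )*13^( - 1)*83^1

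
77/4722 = 77/4722  =  0.02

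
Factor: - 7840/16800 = -7/15=- 3^( - 1)*5^( - 1)*7^1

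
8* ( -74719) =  - 597752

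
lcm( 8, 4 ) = 8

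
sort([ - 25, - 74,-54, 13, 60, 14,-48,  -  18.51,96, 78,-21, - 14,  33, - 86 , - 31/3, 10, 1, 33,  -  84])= [ - 86,  -  84, - 74,  -  54, - 48, - 25, - 21, - 18.51, - 14, - 31/3,1,10, 13, 14, 33, 33, 60,78,96]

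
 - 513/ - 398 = 513/398 = 1.29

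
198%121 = 77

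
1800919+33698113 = 35499032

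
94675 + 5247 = 99922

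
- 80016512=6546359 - 86562871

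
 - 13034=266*( - 49 )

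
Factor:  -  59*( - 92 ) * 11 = 59708 = 2^2*11^1*23^1*59^1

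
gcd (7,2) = 1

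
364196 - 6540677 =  - 6176481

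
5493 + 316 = 5809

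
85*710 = 60350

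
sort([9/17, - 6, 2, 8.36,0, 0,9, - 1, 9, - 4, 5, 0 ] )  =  [ - 6, - 4, - 1, 0,0,  0, 9/17,2, 5, 8.36,9, 9] 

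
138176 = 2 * 69088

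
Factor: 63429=3^1*21143^1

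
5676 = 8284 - 2608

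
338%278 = 60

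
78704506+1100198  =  79804704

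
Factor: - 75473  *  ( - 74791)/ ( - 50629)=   -  5644701143/50629 = -29^1*71^1 * 197^( - 1 )*257^( - 1)*1063^1 *2579^1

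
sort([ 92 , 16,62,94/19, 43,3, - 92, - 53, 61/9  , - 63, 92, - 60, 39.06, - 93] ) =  [  -  93, - 92, - 63, - 60, - 53 , 3, 94/19, 61/9,16,39.06, 43,62,92, 92]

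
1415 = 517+898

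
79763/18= 4431 + 5/18 = 4431.28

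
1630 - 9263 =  - 7633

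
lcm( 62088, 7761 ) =62088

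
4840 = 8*605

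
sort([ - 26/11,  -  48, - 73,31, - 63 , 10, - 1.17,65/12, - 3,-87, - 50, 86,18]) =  [-87  ,-73, - 63, - 50, - 48,-3, - 26/11, - 1.17,65/12,10,18,31, 86]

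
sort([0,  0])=[0, 0] 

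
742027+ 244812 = 986839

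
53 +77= 130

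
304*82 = 24928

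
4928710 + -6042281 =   -  1113571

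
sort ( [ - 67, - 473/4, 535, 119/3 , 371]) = [ - 473/4, - 67, 119/3,371,535]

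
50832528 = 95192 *534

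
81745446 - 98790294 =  - 17044848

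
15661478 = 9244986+6416492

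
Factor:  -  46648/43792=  - 2^(-1) * 7^2*23^ ( - 1)  =  - 49/46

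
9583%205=153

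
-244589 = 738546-983135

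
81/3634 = 81/3634 = 0.02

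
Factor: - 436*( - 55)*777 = 2^2*3^1*5^1*7^1 * 11^1*37^1*109^1 = 18632460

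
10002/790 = 12 + 261/395 = 12.66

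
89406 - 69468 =19938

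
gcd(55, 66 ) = 11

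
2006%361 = 201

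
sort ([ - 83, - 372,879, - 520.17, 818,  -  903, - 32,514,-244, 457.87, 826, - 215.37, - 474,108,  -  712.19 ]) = [ - 903, - 712.19, - 520.17,-474,  -  372,-244, - 215.37, - 83,- 32,108,  457.87,514, 818, 826,879]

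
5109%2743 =2366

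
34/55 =34/55 = 0.62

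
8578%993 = 634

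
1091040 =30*36368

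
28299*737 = 20856363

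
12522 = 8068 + 4454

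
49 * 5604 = 274596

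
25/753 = 25/753  =  0.03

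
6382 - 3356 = 3026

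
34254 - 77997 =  - 43743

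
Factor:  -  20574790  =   -2^1*5^1 * 2057479^1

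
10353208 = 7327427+3025781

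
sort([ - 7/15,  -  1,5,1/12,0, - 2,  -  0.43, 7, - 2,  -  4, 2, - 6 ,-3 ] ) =[ -6, - 4, - 3, - 2, -2 , - 1,- 7/15, - 0.43, 0,  1/12,2,5, 7 ]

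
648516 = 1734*374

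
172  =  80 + 92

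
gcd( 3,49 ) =1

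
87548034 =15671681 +71876353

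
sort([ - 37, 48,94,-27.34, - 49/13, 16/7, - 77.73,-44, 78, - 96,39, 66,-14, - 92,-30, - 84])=[-96 ,-92,-84,-77.73, - 44,-37,-30, - 27.34, -14,-49/13 , 16/7,39, 48,66,78, 94] 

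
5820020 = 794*7330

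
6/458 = 3/229 = 0.01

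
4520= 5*904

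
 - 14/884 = - 1+435/442 = - 0.02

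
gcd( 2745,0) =2745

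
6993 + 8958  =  15951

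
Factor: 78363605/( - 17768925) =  - 3^ ( -2)*5^( - 1) * 151^(-1) * 523^( - 1)*1433^1 * 10937^1 = - 15672721/3553785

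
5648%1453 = 1289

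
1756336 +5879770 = 7636106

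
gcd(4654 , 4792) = 2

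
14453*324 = 4682772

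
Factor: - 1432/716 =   -  2^1 = - 2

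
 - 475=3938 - 4413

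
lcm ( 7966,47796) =47796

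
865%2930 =865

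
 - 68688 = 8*( - 8586)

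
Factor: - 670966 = - 2^1 * 19^1  *17657^1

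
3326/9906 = 1663/4953 = 0.34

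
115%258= 115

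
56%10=6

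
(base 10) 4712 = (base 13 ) 21B6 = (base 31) 4S0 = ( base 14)1A08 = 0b1001001101000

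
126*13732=1730232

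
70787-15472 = 55315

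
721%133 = 56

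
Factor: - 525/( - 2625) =1/5 = 5^( - 1) 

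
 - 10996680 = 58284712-69281392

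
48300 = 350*138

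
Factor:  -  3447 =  - 3^2*383^1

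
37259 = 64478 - 27219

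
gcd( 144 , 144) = 144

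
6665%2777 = 1111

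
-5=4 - 9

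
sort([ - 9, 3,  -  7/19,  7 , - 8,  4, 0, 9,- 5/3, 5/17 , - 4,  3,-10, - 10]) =[ - 10, - 10,-9, - 8, - 4, - 5/3, - 7/19,  0, 5/17,3, 3,  4, 7, 9 ] 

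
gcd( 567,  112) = 7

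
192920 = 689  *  280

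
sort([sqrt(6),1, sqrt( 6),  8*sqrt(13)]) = [ 1, sqrt( 6), sqrt( 6) , 8*  sqrt( 13)]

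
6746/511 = 13 + 103/511 = 13.20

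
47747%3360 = 707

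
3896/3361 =1 + 535/3361  =  1.16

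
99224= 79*1256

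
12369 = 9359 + 3010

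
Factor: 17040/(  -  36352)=  -  2^ ( -5)*3^1*5^1= -  15/32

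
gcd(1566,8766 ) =18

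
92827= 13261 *7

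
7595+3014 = 10609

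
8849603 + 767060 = 9616663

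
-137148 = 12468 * (-11) 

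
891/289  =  891/289  =  3.08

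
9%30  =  9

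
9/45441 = 1/5049 = 0.00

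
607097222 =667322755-60225533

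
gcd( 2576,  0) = 2576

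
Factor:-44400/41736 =-50/47 = -2^1*5^2*47^ (-1 )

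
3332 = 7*476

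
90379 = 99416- 9037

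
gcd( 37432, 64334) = 2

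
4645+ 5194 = 9839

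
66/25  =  2 + 16/25  =  2.64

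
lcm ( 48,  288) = 288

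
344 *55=18920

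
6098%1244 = 1122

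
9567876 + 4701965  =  14269841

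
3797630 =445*8534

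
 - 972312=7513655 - 8485967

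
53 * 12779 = 677287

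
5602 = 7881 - 2279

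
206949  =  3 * 68983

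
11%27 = 11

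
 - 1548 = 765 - 2313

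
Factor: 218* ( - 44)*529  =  -2^3*11^1*23^2*109^1 = - 5074168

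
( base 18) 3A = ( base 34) 1u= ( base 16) 40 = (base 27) 2a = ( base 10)64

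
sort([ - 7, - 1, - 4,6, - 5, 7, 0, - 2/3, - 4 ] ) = [ - 7, - 5, - 4, - 4, - 1, - 2/3,0,6, 7]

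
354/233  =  354/233 = 1.52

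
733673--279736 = 1013409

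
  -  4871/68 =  - 72 + 25/68=- 71.63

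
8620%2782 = 274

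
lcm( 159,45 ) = 2385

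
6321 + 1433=7754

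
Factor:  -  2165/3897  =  -3^( - 2 )*5^1 = - 5/9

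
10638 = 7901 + 2737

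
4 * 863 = 3452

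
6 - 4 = 2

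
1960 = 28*70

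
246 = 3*82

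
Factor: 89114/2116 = 44557/1058 = 2^( - 1 )*17^1*23^( - 2) * 2621^1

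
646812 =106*6102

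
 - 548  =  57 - 605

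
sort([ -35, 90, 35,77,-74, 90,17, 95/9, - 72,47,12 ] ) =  [ - 74,  -  72 ,  -  35, 95/9, 12,17, 35, 47,77,90, 90]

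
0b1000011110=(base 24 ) ME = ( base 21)14H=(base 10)542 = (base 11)453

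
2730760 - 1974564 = 756196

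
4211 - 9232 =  - 5021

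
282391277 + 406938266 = 689329543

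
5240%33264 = 5240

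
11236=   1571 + 9665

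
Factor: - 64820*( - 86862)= 2^3*3^1*5^1*  7^1 * 31^1*463^1*467^1 = 5630394840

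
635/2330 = 127/466 = 0.27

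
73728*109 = 8036352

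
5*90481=452405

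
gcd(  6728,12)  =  4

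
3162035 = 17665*179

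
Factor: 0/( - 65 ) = 0= 0^1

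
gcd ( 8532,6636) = 948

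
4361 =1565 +2796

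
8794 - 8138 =656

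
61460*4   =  245840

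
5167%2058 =1051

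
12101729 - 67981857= - 55880128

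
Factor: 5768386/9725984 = 2884193/4862992 = 2^( - 4)*13^1*149^1*1489^1 *303937^(-1)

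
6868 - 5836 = 1032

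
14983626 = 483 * 31022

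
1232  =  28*44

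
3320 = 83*40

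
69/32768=69/32768 =0.00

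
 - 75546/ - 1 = 75546 + 0/1 = 75546.00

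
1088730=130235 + 958495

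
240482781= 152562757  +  87920024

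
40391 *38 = 1534858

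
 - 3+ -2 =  - 5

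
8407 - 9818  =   - 1411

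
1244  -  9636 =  - 8392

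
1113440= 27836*40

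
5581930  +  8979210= 14561140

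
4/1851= 4/1851 = 0.00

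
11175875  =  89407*125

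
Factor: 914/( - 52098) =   -  3^( - 1 )*19^(-1) = - 1/57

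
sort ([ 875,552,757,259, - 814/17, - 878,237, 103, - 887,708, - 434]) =[ - 887, - 878, - 434, - 814/17, 103,237, 259,552,708,757,875 ] 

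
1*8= 8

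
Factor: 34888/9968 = 7/2 = 2^( - 1)*7^1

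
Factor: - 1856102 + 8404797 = 6548695  =  5^1*1309739^1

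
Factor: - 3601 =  - 13^1*277^1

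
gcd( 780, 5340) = 60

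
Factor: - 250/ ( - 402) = 125/201 = 3^( - 1 )*5^3*  67^( - 1)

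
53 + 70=123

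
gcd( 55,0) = 55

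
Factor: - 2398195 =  - 5^1*479639^1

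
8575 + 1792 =10367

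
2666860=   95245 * 28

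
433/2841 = 433/2841 =0.15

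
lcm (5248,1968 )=15744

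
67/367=67/367 = 0.18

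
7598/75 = 101 + 23/75 = 101.31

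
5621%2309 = 1003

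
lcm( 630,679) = 61110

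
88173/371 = 237 + 246/371 =237.66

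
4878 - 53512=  - 48634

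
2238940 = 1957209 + 281731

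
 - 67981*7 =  - 475867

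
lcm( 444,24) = 888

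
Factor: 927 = 3^2 * 103^1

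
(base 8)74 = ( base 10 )60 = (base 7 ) 114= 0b111100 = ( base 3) 2020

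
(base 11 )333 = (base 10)399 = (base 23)h8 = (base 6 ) 1503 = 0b110001111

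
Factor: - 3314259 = -3^2*13^2*2179^1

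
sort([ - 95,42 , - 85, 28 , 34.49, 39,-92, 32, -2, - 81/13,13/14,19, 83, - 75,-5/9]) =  [-95, - 92, - 85 , - 75,-81/13, - 2, - 5/9 , 13/14, 19, 28, 32,34.49,  39, 42,  83 ] 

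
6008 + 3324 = 9332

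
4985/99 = 4985/99 = 50.35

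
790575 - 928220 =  - 137645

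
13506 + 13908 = 27414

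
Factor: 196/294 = 2/3=2^1 *3^( - 1)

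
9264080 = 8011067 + 1253013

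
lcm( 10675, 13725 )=96075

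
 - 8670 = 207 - 8877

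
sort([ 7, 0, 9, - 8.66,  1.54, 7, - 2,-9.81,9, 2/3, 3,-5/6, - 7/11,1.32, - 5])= [ - 9.81  ,-8.66, - 5, -2, - 5/6, - 7/11,0,2/3, 1.32, 1.54, 3, 7, 7, 9, 9 ] 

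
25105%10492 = 4121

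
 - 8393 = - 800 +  - 7593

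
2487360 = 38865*64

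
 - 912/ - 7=912/7 =130.29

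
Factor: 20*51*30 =30600 = 2^3*3^2 * 5^2*17^1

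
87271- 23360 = 63911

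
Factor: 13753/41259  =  3^( - 1) = 1/3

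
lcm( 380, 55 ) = 4180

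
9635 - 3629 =6006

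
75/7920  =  5/528 = 0.01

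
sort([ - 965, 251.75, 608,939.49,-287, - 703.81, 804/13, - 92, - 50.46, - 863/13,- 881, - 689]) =[  -  965, - 881, - 703.81,-689, - 287 ,-92,-863/13, - 50.46, 804/13, 251.75,608,  939.49] 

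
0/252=0 =0.00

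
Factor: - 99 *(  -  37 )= 3663=3^2*11^1*37^1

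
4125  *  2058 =8489250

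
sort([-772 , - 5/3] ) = [ - 772 , - 5/3]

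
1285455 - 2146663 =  - 861208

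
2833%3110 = 2833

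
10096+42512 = 52608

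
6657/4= 6657/4=1664.25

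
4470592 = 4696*952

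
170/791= 170/791 = 0.21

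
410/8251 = 410/8251 =0.05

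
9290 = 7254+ 2036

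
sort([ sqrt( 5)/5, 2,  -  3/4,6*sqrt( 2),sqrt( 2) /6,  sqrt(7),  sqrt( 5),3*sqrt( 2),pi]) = [-3/4,  sqrt(2)/6,sqrt(5 )/5 , 2 , sqrt( 5),sqrt( 7),pi, 3*sqrt(2),6*sqrt( 2)]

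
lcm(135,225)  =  675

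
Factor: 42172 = 2^2 * 13^1*811^1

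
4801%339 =55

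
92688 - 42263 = 50425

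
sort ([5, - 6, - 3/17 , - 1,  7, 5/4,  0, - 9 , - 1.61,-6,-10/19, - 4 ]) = [ - 9,-6, - 6,-4, - 1.61, - 1, - 10/19, - 3/17,0, 5/4,5,  7 ]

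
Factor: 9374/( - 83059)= - 2^1*43^1*109^1 *83059^(-1)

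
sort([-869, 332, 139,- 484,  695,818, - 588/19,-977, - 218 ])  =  [- 977 , - 869,-484 , - 218, - 588/19, 139,332,695,818]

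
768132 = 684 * 1123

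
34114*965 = 32920010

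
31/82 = 31/82 =0.38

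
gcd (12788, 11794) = 2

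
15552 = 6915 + 8637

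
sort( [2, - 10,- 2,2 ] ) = [ - 10, - 2,2,2] 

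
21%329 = 21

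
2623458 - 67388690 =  - 64765232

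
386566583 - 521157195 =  -134590612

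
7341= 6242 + 1099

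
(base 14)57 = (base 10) 77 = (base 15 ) 52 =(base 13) 5C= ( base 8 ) 115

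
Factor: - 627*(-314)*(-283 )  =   - 55716474 = - 2^1*3^1*  11^1*19^1 * 157^1*283^1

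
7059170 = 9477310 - 2418140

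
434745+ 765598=1200343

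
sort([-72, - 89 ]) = [  -  89, - 72] 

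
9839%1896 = 359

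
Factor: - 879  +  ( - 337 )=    - 2^6*19^1 = - 1216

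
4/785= 4/785= 0.01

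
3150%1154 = 842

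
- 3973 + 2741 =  -1232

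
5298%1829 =1640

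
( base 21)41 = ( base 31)2n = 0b1010101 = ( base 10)85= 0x55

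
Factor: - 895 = -5^1*179^1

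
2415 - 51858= - 49443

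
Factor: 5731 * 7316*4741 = 2^2*11^2*31^1*59^1*431^1*521^1 = 198780629036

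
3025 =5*605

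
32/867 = 32/867  =  0.04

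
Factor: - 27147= - 3^1*9049^1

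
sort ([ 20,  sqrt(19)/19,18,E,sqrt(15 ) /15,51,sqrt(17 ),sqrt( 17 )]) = [sqrt( 19)/19, sqrt(15 ) /15, E,  sqrt( 17), sqrt( 17), 18, 20,51]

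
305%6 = 5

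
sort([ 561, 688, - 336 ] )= [ - 336, 561, 688] 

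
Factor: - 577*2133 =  -1230741 = - 3^3*79^1*577^1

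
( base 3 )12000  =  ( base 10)135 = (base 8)207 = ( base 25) 5A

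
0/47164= 0 = 0.00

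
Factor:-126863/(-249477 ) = 3^( - 1)*11^1*19^1*137^ ( - 1) = 209/411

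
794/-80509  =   - 1 + 79715/80509   =  - 0.01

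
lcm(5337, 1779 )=5337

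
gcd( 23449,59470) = 1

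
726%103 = 5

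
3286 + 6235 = 9521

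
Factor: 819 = 3^2*7^1*13^1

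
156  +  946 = 1102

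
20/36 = 5/9  =  0.56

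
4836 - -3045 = 7881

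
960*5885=5649600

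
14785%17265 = 14785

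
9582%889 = 692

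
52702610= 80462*655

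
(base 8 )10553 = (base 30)4SJ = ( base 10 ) 4459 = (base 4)1011223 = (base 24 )7HJ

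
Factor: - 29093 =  - 47^1*619^1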